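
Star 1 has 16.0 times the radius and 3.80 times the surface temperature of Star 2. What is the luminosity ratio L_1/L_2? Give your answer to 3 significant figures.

From the Stefan–Boltzmann law, L ∝ R²T⁴, so
L_1/L_2 = (R_1/R_2)² (T_1/T_2)⁴ = (16.0)² × (3.80)⁴ = 256.0 × 208.5 = 5.338×10^4.

5.34×10^4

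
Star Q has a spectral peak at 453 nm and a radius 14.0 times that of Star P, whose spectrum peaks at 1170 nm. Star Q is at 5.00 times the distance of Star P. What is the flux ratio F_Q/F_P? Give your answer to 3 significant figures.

Wien's law: T_Q/T_P = λ_P/λ_Q = 1170/453 = 2.583.
L_Q/L_P = (R_Q/R_P)²(T_Q/T_P)⁴ = (14.0)²(2.583)⁴ = 8722.
F_Q/F_P = (L_Q/L_P)/(d_Q/d_P)² = 8722/(5.00)² = 348.9.

349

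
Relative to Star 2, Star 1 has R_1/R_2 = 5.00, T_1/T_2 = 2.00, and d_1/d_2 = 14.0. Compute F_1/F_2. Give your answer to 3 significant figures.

2.04

L_1/L_2 = (R_1/R_2)²(T_1/T_2)⁴ = (5.00)² × (2.00)⁴ = 400.0.
F_1/F_2 = (L_1/L_2)/(d_1/d_2)² = 400.0 / (14.0)² = 2.041.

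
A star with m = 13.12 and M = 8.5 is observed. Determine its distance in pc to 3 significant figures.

m − M = 5 log₁₀(d/10 pc)
13.12 − (8.5) = 4.62 = 5 log₁₀(d/10)
d = 10 × 10^(4.62/5) = 10 × 10^0.924 = 83.95 pc.

83.9 pc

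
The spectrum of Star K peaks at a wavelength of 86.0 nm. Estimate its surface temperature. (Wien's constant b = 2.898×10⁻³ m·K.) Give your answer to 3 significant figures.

3.37×10^4 K

T = b/λ_max = 2.898×10⁻³ / (86.0×10⁻⁹) = 3.370×10^4 K.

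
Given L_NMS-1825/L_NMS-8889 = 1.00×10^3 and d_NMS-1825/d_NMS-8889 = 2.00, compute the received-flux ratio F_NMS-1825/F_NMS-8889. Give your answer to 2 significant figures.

2.5×10^2

F = L/(4πd²), so F_NMS-1825/F_NMS-8889 = (L_NMS-1825/L_NMS-8889) / (d_NMS-1825/d_NMS-8889)²
= 1.00×10^3 / (2.00)² = 1.00×10^3 / 4.000 = 250.0.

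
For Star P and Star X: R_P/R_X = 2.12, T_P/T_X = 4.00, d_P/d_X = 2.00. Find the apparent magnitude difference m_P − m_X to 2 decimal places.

L_P/L_X = (2.12)²(4.00)⁴ = 1151.
F_P/F_X = (L_P/L_X)/(d_P/d_X)² = 1151/4.000 = 287.6.
m_P − m_X = −2.5 log₁₀(287.6) = -6.15.

-6.15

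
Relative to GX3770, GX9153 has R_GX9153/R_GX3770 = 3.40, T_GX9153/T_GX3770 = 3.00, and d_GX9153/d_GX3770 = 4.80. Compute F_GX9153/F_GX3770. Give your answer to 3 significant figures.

40.6

L_GX9153/L_GX3770 = (R_GX9153/R_GX3770)²(T_GX9153/T_GX3770)⁴ = (3.40)² × (3.00)⁴ = 936.4.
F_GX9153/F_GX3770 = (L_GX9153/L_GX3770)/(d_GX9153/d_GX3770)² = 936.4 / (4.80)² = 40.64.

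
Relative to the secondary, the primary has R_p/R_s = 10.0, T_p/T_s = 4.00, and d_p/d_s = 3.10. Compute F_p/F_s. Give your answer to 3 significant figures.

L_p/L_s = (R_p/R_s)²(T_p/T_s)⁴ = (10.0)² × (4.00)⁴ = 2.560×10^4.
F_p/F_s = (L_p/L_s)/(d_p/d_s)² = 2.560×10^4 / (3.10)² = 2664.

2.66×10^3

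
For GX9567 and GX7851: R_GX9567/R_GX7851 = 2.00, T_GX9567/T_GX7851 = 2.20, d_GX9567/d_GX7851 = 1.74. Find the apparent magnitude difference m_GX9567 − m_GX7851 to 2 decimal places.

-3.73

L_GX9567/L_GX7851 = (2.00)²(2.20)⁴ = 93.70.
F_GX9567/F_GX7851 = (L_GX9567/L_GX7851)/(d_GX9567/d_GX7851)² = 93.70/3.028 = 30.95.
m_GX9567 − m_GX7851 = −2.5 log₁₀(30.95) = -3.73.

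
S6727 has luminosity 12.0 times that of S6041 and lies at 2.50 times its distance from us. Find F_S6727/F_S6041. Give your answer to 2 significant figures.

F = L/(4πd²), so F_S6727/F_S6041 = (L_S6727/L_S6041) / (d_S6727/d_S6041)²
= 12.0 / (2.50)² = 12.0 / 6.250 = 1.920.

1.9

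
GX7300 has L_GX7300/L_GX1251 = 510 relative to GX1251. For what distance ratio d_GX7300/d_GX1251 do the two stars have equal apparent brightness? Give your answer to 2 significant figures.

23

Equal flux requires L_GX7300/d_GX7300² = L_GX1251/d_GX1251², so d_GX7300/d_GX1251 = √(L_GX7300/L_GX1251)
= √(510) = 22.58.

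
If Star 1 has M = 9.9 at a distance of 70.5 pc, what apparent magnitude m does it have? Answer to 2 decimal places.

14.14

m = M + 5 log₁₀(d/10 pc) = 9.9 + 5 log₁₀(70.5/10)
  = 9.9 + 5 × 0.848 = 9.9 + 4.24 = 14.14.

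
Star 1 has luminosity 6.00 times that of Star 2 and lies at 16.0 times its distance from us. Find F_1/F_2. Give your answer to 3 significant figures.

F = L/(4πd²), so F_1/F_2 = (L_1/L_2) / (d_1/d_2)²
= 6.00 / (16.0)² = 6.00 / 256.0 = 0.02344.

0.0234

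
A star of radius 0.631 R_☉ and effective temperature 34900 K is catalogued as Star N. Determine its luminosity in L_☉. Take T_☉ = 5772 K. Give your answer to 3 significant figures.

L/L_☉ = (R/R_☉)² (T/T_☉)⁴ = (0.631)² × (34900/5772)⁴
       = 0.3982 × (6.046)⁴ = 0.3982 × 1337 = 532.2.

532 L_☉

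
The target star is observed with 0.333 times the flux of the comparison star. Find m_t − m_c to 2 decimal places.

1.19

m_t − m_c = −2.5 log₁₀(F_t/F_c) = −2.5 log₁₀(0.333) = −2.5 × (-0.478) = 1.194.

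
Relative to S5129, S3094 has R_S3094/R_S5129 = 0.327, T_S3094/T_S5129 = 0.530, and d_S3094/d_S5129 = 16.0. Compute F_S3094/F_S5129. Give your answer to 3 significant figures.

3.30×10^-5

L_S3094/L_S5129 = (R_S3094/R_S5129)²(T_S3094/T_S5129)⁴ = (0.327)² × (0.530)⁴ = 0.008437.
F_S3094/F_S5129 = (L_S3094/L_S5129)/(d_S3094/d_S5129)² = 0.008437 / (16.0)² = 3.296×10^-5.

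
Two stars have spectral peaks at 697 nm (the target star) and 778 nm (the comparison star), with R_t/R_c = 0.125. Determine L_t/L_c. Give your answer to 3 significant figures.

Wien's law gives T ∝ 1/λ_max, so T_t/T_c = λ_c/λ_t = 778/697 = 1.116.
Then L ∝ R²T⁴ gives L_t/L_c = (0.125)² × (1.116)⁴ = 0.01562 × 1.552 = 0.02426.

0.0243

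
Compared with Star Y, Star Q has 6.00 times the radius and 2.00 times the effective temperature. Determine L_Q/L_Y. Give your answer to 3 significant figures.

From the Stefan–Boltzmann law, L ∝ R²T⁴, so
L_Q/L_Y = (R_Q/R_Y)² (T_Q/T_Y)⁴ = (6.00)² × (2.00)⁴ = 36.00 × 16.00 = 576.0.

576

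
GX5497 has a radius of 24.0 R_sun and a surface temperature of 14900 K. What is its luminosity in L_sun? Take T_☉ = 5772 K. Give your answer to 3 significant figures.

2.56×10^4 L_sun

L/L_☉ = (R/R_☉)² (T/T_☉)⁴ = (24.0)² × (14900/5772)⁴
       = 576.0 × (2.581)⁴ = 576.0 × 44.41 = 2.558×10^4.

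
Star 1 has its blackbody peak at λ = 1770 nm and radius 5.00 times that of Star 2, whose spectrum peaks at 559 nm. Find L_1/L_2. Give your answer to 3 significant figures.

Wien's law gives T ∝ 1/λ_max, so T_1/T_2 = λ_2/λ_1 = 559/1770 = 0.3158.
Then L ∝ R²T⁴ gives L_1/L_2 = (5.00)² × (0.3158)⁴ = 25.00 × 0.009948 = 0.2487.

0.249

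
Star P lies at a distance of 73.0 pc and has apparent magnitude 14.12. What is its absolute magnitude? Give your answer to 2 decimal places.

M = m − 5 log₁₀(d/10 pc) = 14.12 − 5 log₁₀(73.0/10)
  = 14.12 − 5 × 0.863 = 14.12 − 4.32 = 9.80.

9.80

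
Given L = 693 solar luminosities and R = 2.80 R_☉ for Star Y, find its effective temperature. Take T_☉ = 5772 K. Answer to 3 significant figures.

1.77×10^4 K

T/T_☉ = (L/L_☉)^(1/4) / (R/R_☉)^(1/2)
T = 5772 × (693)^(1/4) / √(2.80) = 5772 × 5.131 / 1.673 = 1.770×10^4 K.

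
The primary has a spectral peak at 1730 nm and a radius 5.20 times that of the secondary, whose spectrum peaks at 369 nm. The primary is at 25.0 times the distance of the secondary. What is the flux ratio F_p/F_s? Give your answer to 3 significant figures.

Wien's law: T_p/T_s = λ_s/λ_p = 369/1730 = 0.2133.
L_p/L_s = (R_p/R_s)²(T_p/T_s)⁴ = (5.20)²(0.2133)⁴ = 0.05597.
F_p/F_s = (L_p/L_s)/(d_p/d_s)² = 0.05597/(25.0)² = 8.955×10^-5.

8.95×10^-5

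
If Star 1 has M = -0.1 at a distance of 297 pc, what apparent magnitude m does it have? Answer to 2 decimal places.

7.26

m = M + 5 log₁₀(d/10 pc) = -0.1 + 5 log₁₀(297/10)
  = -0.1 + 5 × 1.473 = -0.1 + 7.36 = 7.26.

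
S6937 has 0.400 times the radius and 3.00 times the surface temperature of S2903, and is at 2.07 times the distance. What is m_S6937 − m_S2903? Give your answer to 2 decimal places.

-1.20

L_S6937/L_S2903 = (0.400)²(3.00)⁴ = 12.96.
F_S6937/F_S2903 = (L_S6937/L_S2903)/(d_S6937/d_S2903)² = 12.96/4.285 = 3.025.
m_S6937 − m_S2903 = −2.5 log₁₀(3.025) = -1.20.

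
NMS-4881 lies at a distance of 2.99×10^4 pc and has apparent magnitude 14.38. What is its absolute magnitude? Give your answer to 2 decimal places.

-3.00

M = m − 5 log₁₀(d/10 pc) = 14.38 − 5 log₁₀(2.99×10^4/10)
  = 14.38 − 5 × 3.476 = 14.38 − 17.38 = -3.00.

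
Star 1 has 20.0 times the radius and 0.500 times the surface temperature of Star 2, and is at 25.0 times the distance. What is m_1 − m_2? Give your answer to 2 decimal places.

3.49

L_1/L_2 = (20.0)²(0.500)⁴ = 25.00.
F_1/F_2 = (L_1/L_2)/(d_1/d_2)² = 25.00/625.0 = 0.04000.
m_1 − m_2 = −2.5 log₁₀(0.04000) = 3.49.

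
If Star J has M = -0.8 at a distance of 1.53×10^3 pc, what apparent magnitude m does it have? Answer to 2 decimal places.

10.12

m = M + 5 log₁₀(d/10 pc) = -0.8 + 5 log₁₀(1.53×10^3/10)
  = -0.8 + 5 × 2.185 = -0.8 + 10.92 = 10.12.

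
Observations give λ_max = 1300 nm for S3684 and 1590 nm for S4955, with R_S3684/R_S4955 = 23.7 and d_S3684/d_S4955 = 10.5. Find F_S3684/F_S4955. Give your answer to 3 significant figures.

11.4

Wien's law: T_S3684/T_S4955 = λ_S4955/λ_S3684 = 1590/1300 = 1.223.
L_S3684/L_S4955 = (R_S3684/R_S4955)²(T_S3684/T_S4955)⁴ = (23.7)²(1.223)⁴ = 1257.
F_S3684/F_S4955 = (L_S3684/L_S4955)/(d_S3684/d_S4955)² = 1257/(10.5)² = 11.40.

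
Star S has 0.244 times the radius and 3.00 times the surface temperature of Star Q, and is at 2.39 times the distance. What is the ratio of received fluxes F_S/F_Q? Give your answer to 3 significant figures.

L_S/L_Q = (R_S/R_Q)²(T_S/T_Q)⁴ = (0.244)² × (3.00)⁴ = 4.822.
F_S/F_Q = (L_S/L_Q)/(d_S/d_Q)² = 4.822 / (2.39)² = 0.8442.

0.844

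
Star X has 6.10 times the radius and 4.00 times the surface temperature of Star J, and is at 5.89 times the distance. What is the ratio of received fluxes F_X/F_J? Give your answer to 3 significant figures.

L_X/L_J = (R_X/R_J)²(T_X/T_J)⁴ = (6.10)² × (4.00)⁴ = 9526.
F_X/F_J = (L_X/L_J)/(d_X/d_J)² = 9526 / (5.89)² = 274.6.

275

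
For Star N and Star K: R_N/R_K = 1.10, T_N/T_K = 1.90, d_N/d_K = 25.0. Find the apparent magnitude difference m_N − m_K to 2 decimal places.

L_N/L_K = (1.10)²(1.90)⁴ = 15.77.
F_N/F_K = (L_N/L_K)/(d_N/d_K)² = 15.77/625.0 = 0.02523.
m_N − m_K = −2.5 log₁₀(0.02523) = 4.00.

4.00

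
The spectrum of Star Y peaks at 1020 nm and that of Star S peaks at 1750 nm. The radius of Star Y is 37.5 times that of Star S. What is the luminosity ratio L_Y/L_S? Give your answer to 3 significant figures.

1.22×10^4

Wien's law gives T ∝ 1/λ_max, so T_Y/T_S = λ_S/λ_Y = 1750/1020 = 1.716.
Then L ∝ R²T⁴ gives L_Y/L_S = (37.5)² × (1.716)⁴ = 1406 × 8.665 = 1.218×10^4.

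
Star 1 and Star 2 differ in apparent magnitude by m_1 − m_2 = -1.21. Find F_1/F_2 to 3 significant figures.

F_1/F_2 = 10^(−(m_1 − m_2)/2.5) = 10^(1.21/2.5) = 10^0.484 = 3.048.

3.05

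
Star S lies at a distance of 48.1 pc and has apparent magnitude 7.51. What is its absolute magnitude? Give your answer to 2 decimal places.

4.10

M = m − 5 log₁₀(d/10 pc) = 7.51 − 5 log₁₀(48.1/10)
  = 7.51 − 5 × 0.682 = 7.51 − 3.41 = 4.10.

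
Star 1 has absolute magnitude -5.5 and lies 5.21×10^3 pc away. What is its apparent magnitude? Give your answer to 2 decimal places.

8.08

m = M + 5 log₁₀(d/10 pc) = -5.5 + 5 log₁₀(5.21×10^3/10)
  = -5.5 + 5 × 2.717 = -5.5 + 13.58 = 8.08.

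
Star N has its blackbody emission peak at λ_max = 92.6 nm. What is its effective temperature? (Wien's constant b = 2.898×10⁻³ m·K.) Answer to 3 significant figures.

T = b/λ_max = 2.898×10⁻³ / (92.6×10⁻⁹) = 3.130×10^4 K.

3.13×10^4 K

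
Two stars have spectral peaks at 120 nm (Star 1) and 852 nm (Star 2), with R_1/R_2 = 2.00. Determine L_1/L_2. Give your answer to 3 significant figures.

Wien's law gives T ∝ 1/λ_max, so T_1/T_2 = λ_2/λ_1 = 852/120 = 7.100.
Then L ∝ R²T⁴ gives L_1/L_2 = (2.00)² × (7.100)⁴ = 4.000 × 2541 = 1.016×10^4.

1.02×10^4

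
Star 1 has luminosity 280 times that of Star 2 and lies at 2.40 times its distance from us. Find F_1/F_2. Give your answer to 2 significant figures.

49

F = L/(4πd²), so F_1/F_2 = (L_1/L_2) / (d_1/d_2)²
= 280 / (2.40)² = 280 / 5.760 = 48.61.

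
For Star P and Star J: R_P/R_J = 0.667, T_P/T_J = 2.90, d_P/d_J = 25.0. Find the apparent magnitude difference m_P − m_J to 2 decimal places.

L_P/L_J = (0.667)²(2.90)⁴ = 31.47.
F_P/F_J = (L_P/L_J)/(d_P/d_J)² = 31.47/625.0 = 0.05035.
m_P − m_J = −2.5 log₁₀(0.05035) = 3.25.

3.25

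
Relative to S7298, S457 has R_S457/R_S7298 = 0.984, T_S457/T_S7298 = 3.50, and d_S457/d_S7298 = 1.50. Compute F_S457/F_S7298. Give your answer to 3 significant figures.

L_S457/L_S7298 = (R_S457/R_S7298)²(T_S457/T_S7298)⁴ = (0.984)² × (3.50)⁴ = 145.3.
F_S457/F_S7298 = (L_S457/L_S7298)/(d_S457/d_S7298)² = 145.3 / (1.50)² = 64.58.

64.6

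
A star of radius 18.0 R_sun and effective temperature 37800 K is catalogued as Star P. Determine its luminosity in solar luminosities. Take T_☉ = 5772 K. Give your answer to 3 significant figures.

5.96×10^5 solar luminosities

L/L_☉ = (R/R_☉)² (T/T_☉)⁴ = (18.0)² × (37800/5772)⁴
       = 324.0 × (6.549)⁴ = 324.0 × 1839 = 5.959×10^5.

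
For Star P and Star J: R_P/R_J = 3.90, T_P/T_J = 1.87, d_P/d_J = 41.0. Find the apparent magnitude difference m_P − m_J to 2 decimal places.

2.39

L_P/L_J = (3.90)²(1.87)⁴ = 186.0.
F_P/F_J = (L_P/L_J)/(d_P/d_J)² = 186.0/1681 = 0.1106.
m_P − m_J = −2.5 log₁₀(0.1106) = 2.39.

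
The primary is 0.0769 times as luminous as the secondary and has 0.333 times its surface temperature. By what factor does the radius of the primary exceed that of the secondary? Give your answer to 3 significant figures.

2.50

L ∝ R²T⁴ gives R ∝ √L / T², so
R_p/R_s = √(0.0769) / (0.333)² = 0.2773 / 0.1109 = 2.501.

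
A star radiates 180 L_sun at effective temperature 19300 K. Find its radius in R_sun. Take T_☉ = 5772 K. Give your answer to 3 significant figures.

1.20 R_sun

R/R_☉ = √(L/L_☉) / (T/T_☉)² = √(180) / (3.344)²
       = 13.42 / 11.18 = 1.200.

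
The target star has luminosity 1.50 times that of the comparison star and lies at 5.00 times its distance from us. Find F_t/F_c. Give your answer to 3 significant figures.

F = L/(4πd²), so F_t/F_c = (L_t/L_c) / (d_t/d_c)²
= 1.50 / (5.00)² = 1.50 / 25.00 = 0.06000.

0.0600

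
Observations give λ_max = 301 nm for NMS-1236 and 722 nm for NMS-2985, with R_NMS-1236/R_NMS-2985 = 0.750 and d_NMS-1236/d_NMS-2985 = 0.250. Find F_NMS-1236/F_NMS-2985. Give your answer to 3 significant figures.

298

Wien's law: T_NMS-1236/T_NMS-2985 = λ_NMS-2985/λ_NMS-1236 = 722/301 = 2.399.
L_NMS-1236/L_NMS-2985 = (R_NMS-1236/R_NMS-2985)²(T_NMS-1236/T_NMS-2985)⁴ = (0.750)²(2.399)⁴ = 18.62.
F_NMS-1236/F_NMS-2985 = (L_NMS-1236/L_NMS-2985)/(d_NMS-1236/d_NMS-2985)² = 18.62/(0.250)² = 297.9.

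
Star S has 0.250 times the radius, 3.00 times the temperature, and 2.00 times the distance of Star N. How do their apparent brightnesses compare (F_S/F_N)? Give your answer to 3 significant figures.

1.27

L_S/L_N = (R_S/R_N)²(T_S/T_N)⁴ = (0.250)² × (3.00)⁴ = 5.062.
F_S/F_N = (L_S/L_N)/(d_S/d_N)² = 5.062 / (2.00)² = 1.266.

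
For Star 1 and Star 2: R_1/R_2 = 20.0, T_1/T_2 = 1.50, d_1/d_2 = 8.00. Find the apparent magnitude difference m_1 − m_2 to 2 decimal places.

L_1/L_2 = (20.0)²(1.50)⁴ = 2025.
F_1/F_2 = (L_1/L_2)/(d_1/d_2)² = 2025/64.00 = 31.64.
m_1 − m_2 = −2.5 log₁₀(31.64) = -3.75.

-3.75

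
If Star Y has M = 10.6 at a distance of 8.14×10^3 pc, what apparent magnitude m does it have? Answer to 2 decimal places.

25.15

m = M + 5 log₁₀(d/10 pc) = 10.6 + 5 log₁₀(8.14×10^3/10)
  = 10.6 + 5 × 2.911 = 10.6 + 14.55 = 25.15.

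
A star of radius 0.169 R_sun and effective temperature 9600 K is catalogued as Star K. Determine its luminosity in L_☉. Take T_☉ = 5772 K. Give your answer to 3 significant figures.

0.219 L_☉

L/L_☉ = (R/R_☉)² (T/T_☉)⁴ = (0.169)² × (9600/5772)⁴
       = 0.02856 × (1.663)⁴ = 0.02856 × 7.652 = 0.2186.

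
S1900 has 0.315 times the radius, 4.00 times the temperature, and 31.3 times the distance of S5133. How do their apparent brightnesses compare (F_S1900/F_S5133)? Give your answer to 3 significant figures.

L_S1900/L_S5133 = (R_S1900/R_S5133)²(T_S1900/T_S5133)⁴ = (0.315)² × (4.00)⁴ = 25.40.
F_S1900/F_S5133 = (L_S1900/L_S5133)/(d_S1900/d_S5133)² = 25.40 / (31.3)² = 0.02593.

0.0259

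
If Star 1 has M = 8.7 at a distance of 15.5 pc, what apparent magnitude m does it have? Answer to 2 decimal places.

m = M + 5 log₁₀(d/10 pc) = 8.7 + 5 log₁₀(15.5/10)
  = 8.7 + 5 × 0.190 = 8.7 + 0.95 = 9.65.

9.65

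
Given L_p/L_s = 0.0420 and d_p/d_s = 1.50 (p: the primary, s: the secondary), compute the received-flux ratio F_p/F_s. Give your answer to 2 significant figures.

0.019

F = L/(4πd²), so F_p/F_s = (L_p/L_s) / (d_p/d_s)²
= 0.0420 / (1.50)² = 0.0420 / 2.250 = 0.01867.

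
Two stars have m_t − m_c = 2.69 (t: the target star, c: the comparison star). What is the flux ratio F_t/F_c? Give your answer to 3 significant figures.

F_t/F_c = 10^(−(m_t − m_c)/2.5) = 10^(-2.69/2.5) = 10^-1.076 = 0.08395.

0.0839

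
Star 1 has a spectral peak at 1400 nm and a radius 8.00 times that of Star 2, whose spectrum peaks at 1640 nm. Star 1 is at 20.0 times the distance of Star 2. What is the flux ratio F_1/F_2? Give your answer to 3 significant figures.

0.301

Wien's law: T_1/T_2 = λ_2/λ_1 = 1640/1400 = 1.171.
L_1/L_2 = (R_1/R_2)²(T_1/T_2)⁴ = (8.00)²(1.171)⁴ = 120.5.
F_1/F_2 = (L_1/L_2)/(d_1/d_2)² = 120.5/(20.0)² = 0.3013.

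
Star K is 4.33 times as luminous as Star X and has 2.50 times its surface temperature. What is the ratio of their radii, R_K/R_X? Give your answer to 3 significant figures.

L ∝ R²T⁴ gives R ∝ √L / T², so
R_K/R_X = √(4.33) / (2.50)² = 2.081 / 6.250 = 0.3329.

0.333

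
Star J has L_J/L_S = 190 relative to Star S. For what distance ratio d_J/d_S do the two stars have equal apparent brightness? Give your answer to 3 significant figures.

Equal flux requires L_J/d_J² = L_S/d_S², so d_J/d_S = √(L_J/L_S)
= √(190) = 13.78.

13.8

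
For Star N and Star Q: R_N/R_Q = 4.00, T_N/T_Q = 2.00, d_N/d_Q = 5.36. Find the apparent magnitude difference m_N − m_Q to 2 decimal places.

L_N/L_Q = (4.00)²(2.00)⁴ = 256.0.
F_N/F_Q = (L_N/L_Q)/(d_N/d_Q)² = 256.0/28.73 = 8.911.
m_N − m_Q = −2.5 log₁₀(8.911) = -2.37.

-2.37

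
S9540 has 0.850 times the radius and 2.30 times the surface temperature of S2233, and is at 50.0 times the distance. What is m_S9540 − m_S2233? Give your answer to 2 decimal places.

L_S9540/L_S2233 = (0.850)²(2.30)⁴ = 20.22.
F_S9540/F_S2233 = (L_S9540/L_S2233)/(d_S9540/d_S2233)² = 20.22/2500 = 0.008087.
m_S9540 − m_S2233 = −2.5 log₁₀(0.008087) = 5.23.

5.23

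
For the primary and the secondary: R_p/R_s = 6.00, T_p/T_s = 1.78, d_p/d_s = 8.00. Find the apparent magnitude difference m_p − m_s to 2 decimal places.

L_p/L_s = (6.00)²(1.78)⁴ = 361.4.
F_p/F_s = (L_p/L_s)/(d_p/d_s)² = 361.4/64.00 = 5.647.
m_p − m_s = −2.5 log₁₀(5.647) = -1.88.

-1.88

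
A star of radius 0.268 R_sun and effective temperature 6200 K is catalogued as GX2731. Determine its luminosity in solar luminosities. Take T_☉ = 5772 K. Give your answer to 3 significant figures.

0.0956 solar luminosities

L/L_☉ = (R/R_☉)² (T/T_☉)⁴ = (0.268)² × (6200/5772)⁴
       = 0.07182 × (1.074)⁴ = 0.07182 × 1.331 = 0.09562.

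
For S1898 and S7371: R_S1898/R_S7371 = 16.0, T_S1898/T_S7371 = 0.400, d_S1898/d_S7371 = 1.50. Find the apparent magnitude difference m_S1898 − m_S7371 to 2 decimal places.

L_S1898/L_S7371 = (16.0)²(0.400)⁴ = 6.554.
F_S1898/F_S7371 = (L_S1898/L_S7371)/(d_S1898/d_S7371)² = 6.554/2.250 = 2.913.
m_S1898 − m_S7371 = −2.5 log₁₀(2.913) = -1.16.

-1.16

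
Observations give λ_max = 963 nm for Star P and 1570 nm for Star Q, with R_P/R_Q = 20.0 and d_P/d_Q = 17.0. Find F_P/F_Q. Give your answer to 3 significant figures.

Wien's law: T_P/T_Q = λ_Q/λ_P = 1570/963 = 1.630.
L_P/L_Q = (R_P/R_Q)²(T_P/T_Q)⁴ = (20.0)²(1.630)⁴ = 2826.
F_P/F_Q = (L_P/L_Q)/(d_P/d_Q)² = 2826/(17.0)² = 9.778.

9.78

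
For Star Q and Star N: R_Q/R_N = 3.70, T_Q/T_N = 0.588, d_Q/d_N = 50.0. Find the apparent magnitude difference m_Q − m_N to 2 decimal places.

L_Q/L_N = (3.70)²(0.588)⁴ = 1.636.
F_Q/F_N = (L_Q/L_N)/(d_Q/d_N)² = 1.636/2500 = 6.546×10^-4.
m_Q − m_N = −2.5 log₁₀(6.546×10^-4) = 7.96.

7.96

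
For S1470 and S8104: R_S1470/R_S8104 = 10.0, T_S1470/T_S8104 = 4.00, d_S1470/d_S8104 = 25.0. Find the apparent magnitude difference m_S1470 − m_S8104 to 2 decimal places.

L_S1470/L_S8104 = (10.0)²(4.00)⁴ = 2.560×10^4.
F_S1470/F_S8104 = (L_S1470/L_S8104)/(d_S1470/d_S8104)² = 2.560×10^4/625.0 = 40.96.
m_S1470 − m_S8104 = −2.5 log₁₀(40.96) = -4.03.

-4.03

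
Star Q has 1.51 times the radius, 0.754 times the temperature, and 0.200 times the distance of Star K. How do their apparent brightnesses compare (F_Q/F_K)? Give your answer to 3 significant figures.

L_Q/L_K = (R_Q/R_K)²(T_Q/T_K)⁴ = (1.51)² × (0.754)⁴ = 0.7370.
F_Q/F_K = (L_Q/L_K)/(d_Q/d_K)² = 0.7370 / (0.200)² = 18.42.

18.4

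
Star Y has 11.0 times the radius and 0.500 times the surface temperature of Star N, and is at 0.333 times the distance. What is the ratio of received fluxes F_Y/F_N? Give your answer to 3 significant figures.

68.2

L_Y/L_N = (R_Y/R_N)²(T_Y/T_N)⁴ = (11.0)² × (0.500)⁴ = 7.562.
F_Y/F_N = (L_Y/L_N)/(d_Y/d_N)² = 7.562 / (0.333)² = 68.20.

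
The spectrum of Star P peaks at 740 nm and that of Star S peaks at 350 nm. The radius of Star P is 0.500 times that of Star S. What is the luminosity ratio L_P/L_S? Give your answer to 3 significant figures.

Wien's law gives T ∝ 1/λ_max, so T_P/T_S = λ_S/λ_P = 350/740 = 0.4730.
Then L ∝ R²T⁴ gives L_P/L_S = (0.500)² × (0.4730)⁴ = 0.2500 × 0.05004 = 0.01251.

0.0125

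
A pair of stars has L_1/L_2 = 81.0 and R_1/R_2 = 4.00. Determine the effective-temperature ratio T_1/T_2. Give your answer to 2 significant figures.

L ∝ R²T⁴ gives T ∝ (L/R²)^(1/4), so
T_1/T_2 = (81.0 / 4.00²)^(1/4) = (5.062)^(1/4) = 1.500.

1.5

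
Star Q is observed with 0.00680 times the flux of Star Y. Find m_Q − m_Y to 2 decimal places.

5.42

m_Q − m_Y = −2.5 log₁₀(F_Q/F_Y) = −2.5 log₁₀(0.00680) = −2.5 × (-2.167) = 5.419.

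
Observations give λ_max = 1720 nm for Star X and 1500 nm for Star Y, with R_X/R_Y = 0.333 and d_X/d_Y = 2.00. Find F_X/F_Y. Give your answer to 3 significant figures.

Wien's law: T_X/T_Y = λ_Y/λ_X = 1500/1720 = 0.8721.
L_X/L_Y = (R_X/R_Y)²(T_X/T_Y)⁴ = (0.333)²(0.8721)⁴ = 0.06414.
F_X/F_Y = (L_X/L_Y)/(d_X/d_Y)² = 0.06414/(2.00)² = 0.01604.

0.0160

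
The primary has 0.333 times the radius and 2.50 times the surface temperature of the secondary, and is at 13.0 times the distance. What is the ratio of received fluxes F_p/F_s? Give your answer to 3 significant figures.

0.0256

L_p/L_s = (R_p/R_s)²(T_p/T_s)⁴ = (0.333)² × (2.50)⁴ = 4.332.
F_p/F_s = (L_p/L_s)/(d_p/d_s)² = 4.332 / (13.0)² = 0.02563.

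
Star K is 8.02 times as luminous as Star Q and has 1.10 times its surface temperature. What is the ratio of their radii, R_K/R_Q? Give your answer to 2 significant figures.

L ∝ R²T⁴ gives R ∝ √L / T², so
R_K/R_Q = √(8.02) / (1.10)² = 2.832 / 1.210 = 2.340.

2.3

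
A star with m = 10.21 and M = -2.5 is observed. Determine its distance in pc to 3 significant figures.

m − M = 5 log₁₀(d/10 pc)
10.21 − (-2.5) = 12.71 = 5 log₁₀(d/10)
d = 10 × 10^(12.71/5) = 10 × 10^2.542 = 3483 pc.

3.48×10^3 pc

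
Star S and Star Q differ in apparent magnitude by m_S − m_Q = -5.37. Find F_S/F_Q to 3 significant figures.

141

F_S/F_Q = 10^(−(m_S − m_Q)/2.5) = 10^(5.37/2.5) = 10^2.148 = 140.6.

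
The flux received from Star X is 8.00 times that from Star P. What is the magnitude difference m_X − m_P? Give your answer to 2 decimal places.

m_X − m_P = −2.5 log₁₀(F_X/F_P) = −2.5 log₁₀(8.00) = −2.5 × (0.903) = -2.258.

-2.26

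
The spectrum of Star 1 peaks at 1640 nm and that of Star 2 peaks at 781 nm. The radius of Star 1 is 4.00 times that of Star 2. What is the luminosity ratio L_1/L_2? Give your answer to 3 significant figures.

Wien's law gives T ∝ 1/λ_max, so T_1/T_2 = λ_2/λ_1 = 781/1640 = 0.4762.
Then L ∝ R²T⁴ gives L_1/L_2 = (4.00)² × (0.4762)⁴ = 16.00 × 0.05143 = 0.8229.

0.823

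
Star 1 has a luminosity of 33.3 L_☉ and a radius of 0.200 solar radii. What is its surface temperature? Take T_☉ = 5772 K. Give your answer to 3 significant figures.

3.10×10^4 K

T/T_☉ = (L/L_☉)^(1/4) / (R/R_☉)^(1/2)
T = 5772 × (33.3)^(1/4) / √(0.200) = 5772 × 2.402 / 0.4472 = 3.100×10^4 K.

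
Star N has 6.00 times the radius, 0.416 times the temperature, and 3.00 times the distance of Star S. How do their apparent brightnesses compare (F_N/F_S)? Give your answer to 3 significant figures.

L_N/L_S = (R_N/R_S)²(T_N/T_S)⁴ = (6.00)² × (0.416)⁴ = 1.078.
F_N/F_S = (L_N/L_S)/(d_N/d_S)² = 1.078 / (3.00)² = 0.1198.

0.120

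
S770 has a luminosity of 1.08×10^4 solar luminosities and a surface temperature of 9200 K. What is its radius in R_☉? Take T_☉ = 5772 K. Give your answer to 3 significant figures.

40.9 R_☉

R/R_☉ = √(L/L_☉) / (T/T_☉)² = √(1.08×10^4) / (1.594)²
       = 103.9 / 2.541 = 40.91.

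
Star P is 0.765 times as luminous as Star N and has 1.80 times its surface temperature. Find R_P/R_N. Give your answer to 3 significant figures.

0.270

L ∝ R²T⁴ gives R ∝ √L / T², so
R_P/R_N = √(0.765) / (1.80)² = 0.8746 / 3.240 = 0.2700.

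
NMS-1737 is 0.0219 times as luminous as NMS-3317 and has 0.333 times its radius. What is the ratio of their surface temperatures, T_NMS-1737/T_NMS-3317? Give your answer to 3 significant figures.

0.667

L ∝ R²T⁴ gives T ∝ (L/R²)^(1/4), so
T_NMS-1737/T_NMS-3317 = (0.0219 / 0.333²)^(1/4) = (0.1975)^(1/4) = 0.6666.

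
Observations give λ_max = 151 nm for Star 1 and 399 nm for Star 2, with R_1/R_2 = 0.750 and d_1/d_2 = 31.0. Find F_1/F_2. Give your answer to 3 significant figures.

0.0285

Wien's law: T_1/T_2 = λ_2/λ_1 = 399/151 = 2.642.
L_1/L_2 = (R_1/R_2)²(T_1/T_2)⁴ = (0.750)²(2.642)⁴ = 27.42.
F_1/F_2 = (L_1/L_2)/(d_1/d_2)² = 27.42/(31.0)² = 0.02854.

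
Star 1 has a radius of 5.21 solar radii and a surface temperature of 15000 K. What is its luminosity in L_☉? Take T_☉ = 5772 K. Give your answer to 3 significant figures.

1.24×10^3 L_☉

L/L_☉ = (R/R_☉)² (T/T_☉)⁴ = (5.21)² × (15000/5772)⁴
       = 27.14 × (2.599)⁴ = 27.14 × 45.61 = 1238.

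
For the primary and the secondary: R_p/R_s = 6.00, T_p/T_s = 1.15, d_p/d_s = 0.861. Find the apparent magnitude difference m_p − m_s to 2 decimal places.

-4.82

L_p/L_s = (6.00)²(1.15)⁴ = 62.96.
F_p/F_s = (L_p/L_s)/(d_p/d_s)² = 62.96/0.7413 = 84.94.
m_p − m_s = −2.5 log₁₀(84.94) = -4.82.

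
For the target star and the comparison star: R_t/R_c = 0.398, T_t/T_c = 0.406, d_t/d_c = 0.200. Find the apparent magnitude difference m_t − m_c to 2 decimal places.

L_t/L_c = (0.398)²(0.406)⁴ = 0.004304.
F_t/F_c = (L_t/L_c)/(d_t/d_c)² = 0.004304/0.04000 = 0.1076.
m_t − m_c = −2.5 log₁₀(0.1076) = 2.42.

2.42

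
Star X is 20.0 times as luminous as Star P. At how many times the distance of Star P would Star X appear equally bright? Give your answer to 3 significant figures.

Equal flux requires L_X/d_X² = L_P/d_P², so d_X/d_P = √(L_X/L_P)
= √(20.0) = 4.472.

4.47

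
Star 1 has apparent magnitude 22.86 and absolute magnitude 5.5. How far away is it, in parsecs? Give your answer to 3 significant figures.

2.96×10^4 pc

m − M = 5 log₁₀(d/10 pc)
22.86 − (5.5) = 17.36 = 5 log₁₀(d/10)
d = 10 × 10^(17.36/5) = 10 × 10^3.472 = 2.965×10^4 pc.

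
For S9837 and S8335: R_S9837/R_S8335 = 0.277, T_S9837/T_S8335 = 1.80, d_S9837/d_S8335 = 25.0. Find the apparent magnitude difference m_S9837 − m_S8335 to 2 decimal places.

7.22

L_S9837/L_S8335 = (0.277)²(1.80)⁴ = 0.8055.
F_S9837/F_S8335 = (L_S9837/L_S8335)/(d_S9837/d_S8335)² = 0.8055/625.0 = 0.001289.
m_S9837 − m_S8335 = −2.5 log₁₀(0.001289) = 7.22.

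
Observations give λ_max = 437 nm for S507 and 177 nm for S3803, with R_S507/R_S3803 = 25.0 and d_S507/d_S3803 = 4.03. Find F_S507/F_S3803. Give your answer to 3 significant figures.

1.04

Wien's law: T_S507/T_S3803 = λ_S3803/λ_S507 = 177/437 = 0.4050.
L_S507/L_S3803 = (R_S507/R_S3803)²(T_S507/T_S3803)⁴ = (25.0)²(0.4050)⁴ = 16.82.
F_S507/F_S3803 = (L_S507/L_S3803)/(d_S507/d_S3803)² = 16.82/(4.03)² = 1.036.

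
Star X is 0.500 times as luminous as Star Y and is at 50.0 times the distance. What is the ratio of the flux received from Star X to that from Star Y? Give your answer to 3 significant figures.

2.00×10^-4

F = L/(4πd²), so F_X/F_Y = (L_X/L_Y) / (d_X/d_Y)²
= 0.500 / (50.0)² = 0.500 / 2500 = 2.000×10^-4.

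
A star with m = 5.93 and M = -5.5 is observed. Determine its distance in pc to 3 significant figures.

1.93×10^3 pc

m − M = 5 log₁₀(d/10 pc)
5.93 − (-5.5) = 11.43 = 5 log₁₀(d/10)
d = 10 × 10^(11.43/5) = 10 × 10^2.286 = 1932 pc.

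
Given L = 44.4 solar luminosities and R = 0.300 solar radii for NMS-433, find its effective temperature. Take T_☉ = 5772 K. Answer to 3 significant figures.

T/T_☉ = (L/L_☉)^(1/4) / (R/R_☉)^(1/2)
T = 5772 × (44.4)^(1/4) / √(0.300) = 5772 × 2.581 / 0.5477 = 2.720×10^4 K.

2.72×10^4 K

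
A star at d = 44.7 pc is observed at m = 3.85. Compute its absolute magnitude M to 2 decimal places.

M = m − 5 log₁₀(d/10 pc) = 3.85 − 5 log₁₀(44.7/10)
  = 3.85 − 5 × 0.650 = 3.85 − 3.25 = 0.60.

0.60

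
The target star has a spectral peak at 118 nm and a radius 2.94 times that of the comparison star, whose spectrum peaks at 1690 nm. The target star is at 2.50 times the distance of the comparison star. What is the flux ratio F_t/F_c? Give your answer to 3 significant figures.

5.82×10^4

Wien's law: T_t/T_c = λ_c/λ_t = 1690/118 = 14.32.
L_t/L_c = (R_t/R_c)²(T_t/T_c)⁴ = (2.94)²(14.32)⁴ = 3.637×10^5.
F_t/F_c = (L_t/L_c)/(d_t/d_c)² = 3.637×10^5/(2.50)² = 5.819×10^4.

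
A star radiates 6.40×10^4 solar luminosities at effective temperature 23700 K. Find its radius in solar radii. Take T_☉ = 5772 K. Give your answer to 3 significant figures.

R/R_☉ = √(L/L_☉) / (T/T_☉)² = √(6.40×10^4) / (4.106)²
       = 253.0 / 16.86 = 15.01.

15.0 solar radii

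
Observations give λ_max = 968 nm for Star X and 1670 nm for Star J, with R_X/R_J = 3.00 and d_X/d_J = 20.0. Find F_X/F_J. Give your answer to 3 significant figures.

0.199

Wien's law: T_X/T_J = λ_J/λ_X = 1670/968 = 1.725.
L_X/L_J = (R_X/R_J)²(T_X/T_J)⁴ = (3.00)²(1.725)⁴ = 79.73.
F_X/F_J = (L_X/L_J)/(d_X/d_J)² = 79.73/(20.0)² = 0.1993.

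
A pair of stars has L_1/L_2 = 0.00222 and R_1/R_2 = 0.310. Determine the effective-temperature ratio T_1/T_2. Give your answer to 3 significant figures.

0.390

L ∝ R²T⁴ gives T ∝ (L/R²)^(1/4), so
T_1/T_2 = (0.00222 / 0.310²)^(1/4) = (0.02310)^(1/4) = 0.3899.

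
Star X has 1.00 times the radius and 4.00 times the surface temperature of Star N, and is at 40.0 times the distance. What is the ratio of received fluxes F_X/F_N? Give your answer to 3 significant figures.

0.160

L_X/L_N = (R_X/R_N)²(T_X/T_N)⁴ = (1.00)² × (4.00)⁴ = 256.0.
F_X/F_N = (L_X/L_N)/(d_X/d_N)² = 256.0 / (40.0)² = 0.1600.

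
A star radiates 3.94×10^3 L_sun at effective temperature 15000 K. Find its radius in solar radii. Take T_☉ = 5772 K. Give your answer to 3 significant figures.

R/R_☉ = √(L/L_☉) / (T/T_☉)² = √(3.94×10^3) / (2.599)²
       = 62.77 / 6.754 = 9.294.

9.29 solar radii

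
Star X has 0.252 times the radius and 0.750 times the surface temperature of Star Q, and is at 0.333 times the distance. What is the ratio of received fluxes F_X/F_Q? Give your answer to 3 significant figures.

L_X/L_Q = (R_X/R_Q)²(T_X/T_Q)⁴ = (0.252)² × (0.750)⁴ = 0.02009.
F_X/F_Q = (L_X/L_Q)/(d_X/d_Q)² = 0.02009 / (0.333)² = 0.1812.

0.181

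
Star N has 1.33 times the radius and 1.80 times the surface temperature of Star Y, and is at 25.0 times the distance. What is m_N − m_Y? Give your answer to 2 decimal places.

3.82

L_N/L_Y = (1.33)²(1.80)⁴ = 18.57.
F_N/F_Y = (L_N/L_Y)/(d_N/d_Y)² = 18.57/625.0 = 0.02971.
m_N − m_Y = −2.5 log₁₀(0.02971) = 3.82.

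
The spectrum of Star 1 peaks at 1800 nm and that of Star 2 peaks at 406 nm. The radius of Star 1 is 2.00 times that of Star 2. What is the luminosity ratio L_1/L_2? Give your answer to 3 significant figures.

0.0104

Wien's law gives T ∝ 1/λ_max, so T_1/T_2 = λ_2/λ_1 = 406/1800 = 0.2256.
Then L ∝ R²T⁴ gives L_1/L_2 = (2.00)² × (0.2256)⁴ = 4.000 × 0.002588 = 0.01035.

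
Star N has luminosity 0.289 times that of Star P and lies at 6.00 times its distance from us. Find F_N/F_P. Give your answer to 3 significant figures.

F = L/(4πd²), so F_N/F_P = (L_N/L_P) / (d_N/d_P)²
= 0.289 / (6.00)² = 0.289 / 36.00 = 0.008028.

0.00803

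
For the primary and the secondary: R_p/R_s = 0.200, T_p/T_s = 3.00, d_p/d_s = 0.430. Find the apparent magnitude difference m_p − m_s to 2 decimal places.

L_p/L_s = (0.200)²(3.00)⁴ = 3.240.
F_p/F_s = (L_p/L_s)/(d_p/d_s)² = 3.240/0.1849 = 17.52.
m_p − m_s = −2.5 log₁₀(17.52) = -3.11.

-3.11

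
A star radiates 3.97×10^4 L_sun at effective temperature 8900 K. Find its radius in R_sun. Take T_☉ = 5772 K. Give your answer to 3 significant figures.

R/R_☉ = √(L/L_☉) / (T/T_☉)² = √(3.97×10^4) / (1.542)²
       = 199.2 / 2.378 = 83.80.

83.8 R_sun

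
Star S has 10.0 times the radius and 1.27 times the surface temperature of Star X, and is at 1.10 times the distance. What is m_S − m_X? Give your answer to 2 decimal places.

-5.83

L_S/L_X = (10.0)²(1.27)⁴ = 260.1.
F_S/F_X = (L_S/L_X)/(d_S/d_X)² = 260.1/1.210 = 215.0.
m_S − m_X = −2.5 log₁₀(215.0) = -5.83.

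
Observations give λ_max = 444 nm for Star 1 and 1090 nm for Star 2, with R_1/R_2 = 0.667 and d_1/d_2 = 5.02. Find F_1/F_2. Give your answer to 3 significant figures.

0.641

Wien's law: T_1/T_2 = λ_2/λ_1 = 1090/444 = 2.455.
L_1/L_2 = (R_1/R_2)²(T_1/T_2)⁴ = (0.667)²(2.455)⁴ = 16.16.
F_1/F_2 = (L_1/L_2)/(d_1/d_2)² = 16.16/(5.02)² = 0.6412.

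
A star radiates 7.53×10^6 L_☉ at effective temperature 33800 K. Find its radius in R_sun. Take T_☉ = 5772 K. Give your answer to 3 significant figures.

80.0 R_sun

R/R_☉ = √(L/L_☉) / (T/T_☉)² = √(7.53×10^6) / (5.856)²
       = 2744 / 34.29 = 80.02.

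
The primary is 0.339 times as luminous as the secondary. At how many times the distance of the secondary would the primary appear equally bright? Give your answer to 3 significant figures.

0.582

Equal flux requires L_p/d_p² = L_s/d_s², so d_p/d_s = √(L_p/L_s)
= √(0.339) = 0.5822.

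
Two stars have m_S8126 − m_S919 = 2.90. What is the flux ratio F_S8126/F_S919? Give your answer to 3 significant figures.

F_S8126/F_S919 = 10^(−(m_S8126 − m_S919)/2.5) = 10^(-2.90/2.5) = 10^-1.160 = 0.06918.

0.0692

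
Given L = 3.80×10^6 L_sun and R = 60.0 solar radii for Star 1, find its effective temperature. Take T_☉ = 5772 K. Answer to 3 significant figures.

3.29×10^4 K

T/T_☉ = (L/L_☉)^(1/4) / (R/R_☉)^(1/2)
T = 5772 × (3.80×10^6)^(1/4) / √(60.0) = 5772 × 44.15 / 7.746 = 3.290×10^4 K.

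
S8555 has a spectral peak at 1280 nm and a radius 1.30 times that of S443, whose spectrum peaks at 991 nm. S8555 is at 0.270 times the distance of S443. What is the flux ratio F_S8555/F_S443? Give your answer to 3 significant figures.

Wien's law: T_S8555/T_S443 = λ_S443/λ_S8555 = 991/1280 = 0.7742.
L_S8555/L_S443 = (R_S8555/R_S443)²(T_S8555/T_S443)⁴ = (1.30)²(0.7742)⁴ = 0.6072.
F_S8555/F_S443 = (L_S8555/L_S443)/(d_S8555/d_S443)² = 0.6072/(0.270)² = 8.329.

8.33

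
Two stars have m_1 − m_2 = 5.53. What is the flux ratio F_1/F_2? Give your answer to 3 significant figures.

0.00614

F_1/F_2 = 10^(−(m_1 − m_2)/2.5) = 10^(-5.53/2.5) = 10^-2.212 = 0.006138.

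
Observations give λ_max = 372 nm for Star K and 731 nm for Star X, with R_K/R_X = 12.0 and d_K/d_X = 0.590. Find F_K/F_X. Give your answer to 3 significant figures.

Wien's law: T_K/T_X = λ_X/λ_K = 731/372 = 1.965.
L_K/L_X = (R_K/R_X)²(T_K/T_X)⁴ = (12.0)²(1.965)⁴ = 2147.
F_K/F_X = (L_K/L_X)/(d_K/d_X)² = 2147/(0.590)² = 6168.

6.17×10^3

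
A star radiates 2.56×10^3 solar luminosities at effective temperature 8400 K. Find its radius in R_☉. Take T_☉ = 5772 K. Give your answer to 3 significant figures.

23.9 R_☉

R/R_☉ = √(L/L_☉) / (T/T_☉)² = √(2.56×10^3) / (1.455)²
       = 50.60 / 2.118 = 23.89.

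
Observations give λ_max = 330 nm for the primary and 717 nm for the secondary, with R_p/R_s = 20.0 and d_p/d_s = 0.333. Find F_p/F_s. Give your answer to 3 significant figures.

8.04×10^4

Wien's law: T_p/T_s = λ_s/λ_p = 717/330 = 2.173.
L_p/L_s = (R_p/R_s)²(T_p/T_s)⁴ = (20.0)²(2.173)⁴ = 8914.
F_p/F_s = (L_p/L_s)/(d_p/d_s)² = 8914/(0.333)² = 8.039×10^4.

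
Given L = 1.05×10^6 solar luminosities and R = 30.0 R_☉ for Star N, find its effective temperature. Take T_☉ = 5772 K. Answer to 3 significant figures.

3.37×10^4 K

T/T_☉ = (L/L_☉)^(1/4) / (R/R_☉)^(1/2)
T = 5772 × (1.05×10^6)^(1/4) / √(30.0) = 5772 × 32.01 / 5.477 = 3.373×10^4 K.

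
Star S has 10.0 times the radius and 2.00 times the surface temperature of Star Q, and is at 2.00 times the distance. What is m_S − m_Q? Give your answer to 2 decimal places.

L_S/L_Q = (10.0)²(2.00)⁴ = 1600.
F_S/F_Q = (L_S/L_Q)/(d_S/d_Q)² = 1600/4.000 = 400.0.
m_S − m_Q = −2.5 log₁₀(400.0) = -6.51.

-6.51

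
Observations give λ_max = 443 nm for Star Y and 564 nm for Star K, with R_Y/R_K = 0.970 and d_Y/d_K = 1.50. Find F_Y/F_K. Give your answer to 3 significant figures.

1.10

Wien's law: T_Y/T_K = λ_K/λ_Y = 564/443 = 1.273.
L_Y/L_K = (R_Y/R_K)²(T_Y/T_K)⁴ = (0.970)²(1.273)⁴ = 2.472.
F_Y/F_K = (L_Y/L_K)/(d_Y/d_K)² = 2.472/(1.50)² = 1.099.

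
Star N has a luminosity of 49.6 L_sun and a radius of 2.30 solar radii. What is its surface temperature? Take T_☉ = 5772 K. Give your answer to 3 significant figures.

1.01×10^4 K

T/T_☉ = (L/L_☉)^(1/4) / (R/R_☉)^(1/2)
T = 5772 × (49.6)^(1/4) / √(2.30) = 5772 × 2.654 / 1.517 = 1.010×10^4 K.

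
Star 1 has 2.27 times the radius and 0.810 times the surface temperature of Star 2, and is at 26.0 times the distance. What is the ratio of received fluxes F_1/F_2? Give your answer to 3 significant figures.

0.00328

L_1/L_2 = (R_1/R_2)²(T_1/T_2)⁴ = (2.27)² × (0.810)⁴ = 2.218.
F_1/F_2 = (L_1/L_2)/(d_1/d_2)² = 2.218 / (26.0)² = 0.003281.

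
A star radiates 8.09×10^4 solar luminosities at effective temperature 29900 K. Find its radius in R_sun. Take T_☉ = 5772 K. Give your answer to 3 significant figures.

R/R_☉ = √(L/L_☉) / (T/T_☉)² = √(8.09×10^4) / (5.180)²
       = 284.4 / 26.83 = 10.60.

10.6 R_sun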